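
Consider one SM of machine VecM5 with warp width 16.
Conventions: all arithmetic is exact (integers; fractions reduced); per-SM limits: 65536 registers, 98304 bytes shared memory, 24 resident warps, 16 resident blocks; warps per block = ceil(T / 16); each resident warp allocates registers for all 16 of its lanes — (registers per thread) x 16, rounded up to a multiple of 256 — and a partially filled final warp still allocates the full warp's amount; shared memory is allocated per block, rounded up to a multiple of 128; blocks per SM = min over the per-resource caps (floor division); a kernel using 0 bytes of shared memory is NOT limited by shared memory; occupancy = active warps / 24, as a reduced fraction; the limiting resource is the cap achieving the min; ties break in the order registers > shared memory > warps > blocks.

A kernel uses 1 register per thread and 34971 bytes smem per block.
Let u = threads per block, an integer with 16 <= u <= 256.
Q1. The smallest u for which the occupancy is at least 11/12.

Answer: u = 161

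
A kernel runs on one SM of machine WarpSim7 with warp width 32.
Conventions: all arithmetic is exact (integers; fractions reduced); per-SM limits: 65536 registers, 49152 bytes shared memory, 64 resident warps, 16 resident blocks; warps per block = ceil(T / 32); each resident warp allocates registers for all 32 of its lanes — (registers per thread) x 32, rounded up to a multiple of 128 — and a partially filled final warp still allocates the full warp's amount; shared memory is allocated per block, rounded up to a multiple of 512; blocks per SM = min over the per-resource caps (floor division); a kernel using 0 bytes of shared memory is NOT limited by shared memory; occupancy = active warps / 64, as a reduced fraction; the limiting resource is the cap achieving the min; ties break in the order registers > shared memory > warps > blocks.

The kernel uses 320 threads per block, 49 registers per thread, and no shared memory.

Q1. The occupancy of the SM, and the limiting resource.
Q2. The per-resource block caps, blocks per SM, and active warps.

Answer: occupancy 15/32, limited by registers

registers: 3 blocks
shared memory: no limit (kernel uses none)
warps: 6 blocks
blocks: 16 blocks

Answer: 3 blocks, 30 active warps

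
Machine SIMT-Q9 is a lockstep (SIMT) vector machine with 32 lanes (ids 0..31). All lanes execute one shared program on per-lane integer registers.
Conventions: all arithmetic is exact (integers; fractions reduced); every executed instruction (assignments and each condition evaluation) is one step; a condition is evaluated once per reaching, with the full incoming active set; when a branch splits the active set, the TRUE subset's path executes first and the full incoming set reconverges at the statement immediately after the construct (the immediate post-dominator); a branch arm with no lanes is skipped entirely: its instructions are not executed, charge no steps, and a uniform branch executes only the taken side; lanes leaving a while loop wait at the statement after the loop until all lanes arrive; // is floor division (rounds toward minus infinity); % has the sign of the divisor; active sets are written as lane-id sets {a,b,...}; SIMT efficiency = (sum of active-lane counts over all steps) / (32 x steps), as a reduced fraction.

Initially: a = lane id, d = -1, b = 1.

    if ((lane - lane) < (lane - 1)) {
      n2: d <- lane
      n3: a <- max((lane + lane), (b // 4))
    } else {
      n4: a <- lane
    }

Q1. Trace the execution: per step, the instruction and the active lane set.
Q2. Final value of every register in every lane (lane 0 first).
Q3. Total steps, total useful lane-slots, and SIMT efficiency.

step 0: eval ((lane - lane) < (lane - 1)) {0,1,2,3,4,5,6,7,8,9,10,11,12,13,14,15,16,17,18,19,20,21,22,23,24,25,26,27,28,29,30,31}
step 1: d <- lane                    {2,3,4,5,6,7,8,9,10,11,12,13,14,15,16,17,18,19,20,21,22,23,24,25,26,27,28,29,30,31}
step 2: a <- max((lane + lane), (b // 4)) {2,3,4,5,6,7,8,9,10,11,12,13,14,15,16,17,18,19,20,21,22,23,24,25,26,27,28,29,30,31}
step 3: a <- lane                    {0,1}

Answer: 4 steps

a: 0,1,4,6,8,10,12,14,16,18,20,22,24,26,28,30,32,34,36,38,40,42,44,46,48,50,52,54,56,58,60,62
d: -1,-1,2,3,4,5,6,7,8,9,10,11,12,13,14,15,16,17,18,19,20,21,22,23,24,25,26,27,28,29,30,31
b: 1,1,1,1,1,1,1,1,1,1,1,1,1,1,1,1,1,1,1,1,1,1,1,1,1,1,1,1,1,1,1,1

steps = 4; useful = 94; efficiency = 94/128 = 47/64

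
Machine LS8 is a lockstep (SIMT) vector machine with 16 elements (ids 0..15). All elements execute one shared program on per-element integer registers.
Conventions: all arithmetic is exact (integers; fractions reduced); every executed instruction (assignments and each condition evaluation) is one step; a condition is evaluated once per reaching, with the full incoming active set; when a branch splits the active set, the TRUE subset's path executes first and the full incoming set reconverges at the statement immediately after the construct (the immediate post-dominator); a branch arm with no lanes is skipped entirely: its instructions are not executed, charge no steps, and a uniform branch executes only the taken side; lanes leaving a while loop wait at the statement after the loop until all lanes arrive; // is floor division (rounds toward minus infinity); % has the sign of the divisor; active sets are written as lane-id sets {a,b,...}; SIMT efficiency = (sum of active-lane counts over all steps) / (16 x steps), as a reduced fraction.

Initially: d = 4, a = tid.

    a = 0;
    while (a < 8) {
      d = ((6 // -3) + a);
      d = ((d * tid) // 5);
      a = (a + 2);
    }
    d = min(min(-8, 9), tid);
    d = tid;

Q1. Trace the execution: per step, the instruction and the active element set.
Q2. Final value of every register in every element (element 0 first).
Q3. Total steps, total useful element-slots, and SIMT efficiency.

step 0: a <- 0                       {0,1,2,3,4,5,6,7,8,9,10,11,12,13,14,15}
step 1: eval (a < 8)                 {0,1,2,3,4,5,6,7,8,9,10,11,12,13,14,15}
step 2: d <- ((6 // -3) + a)         {0,1,2,3,4,5,6,7,8,9,10,11,12,13,14,15}
step 3: d <- ((d * tid) // 5)        {0,1,2,3,4,5,6,7,8,9,10,11,12,13,14,15}
step 4: a <- (a + 2)                 {0,1,2,3,4,5,6,7,8,9,10,11,12,13,14,15}
step 5: eval (a < 8)                 {0,1,2,3,4,5,6,7,8,9,10,11,12,13,14,15}
step 6: d <- ((6 // -3) + a)         {0,1,2,3,4,5,6,7,8,9,10,11,12,13,14,15}
step 7: d <- ((d * tid) // 5)        {0,1,2,3,4,5,6,7,8,9,10,11,12,13,14,15}
step 8: a <- (a + 2)                 {0,1,2,3,4,5,6,7,8,9,10,11,12,13,14,15}
step 9: eval (a < 8)                 {0,1,2,3,4,5,6,7,8,9,10,11,12,13,14,15}
step 10: d <- ((6 // -3) + a)         {0,1,2,3,4,5,6,7,8,9,10,11,12,13,14,15}
step 11: d <- ((d * tid) // 5)        {0,1,2,3,4,5,6,7,8,9,10,11,12,13,14,15}
step 12: a <- (a + 2)                 {0,1,2,3,4,5,6,7,8,9,10,11,12,13,14,15}
step 13: eval (a < 8)                 {0,1,2,3,4,5,6,7,8,9,10,11,12,13,14,15}
step 14: d <- ((6 // -3) + a)         {0,1,2,3,4,5,6,7,8,9,10,11,12,13,14,15}
step 15: d <- ((d * tid) // 5)        {0,1,2,3,4,5,6,7,8,9,10,11,12,13,14,15}
step 16: a <- (a + 2)                 {0,1,2,3,4,5,6,7,8,9,10,11,12,13,14,15}
step 17: eval (a < 8)                 {0,1,2,3,4,5,6,7,8,9,10,11,12,13,14,15}
step 18: d <- min(min(-8, 9), tid)    {0,1,2,3,4,5,6,7,8,9,10,11,12,13,14,15}
step 19: d <- tid                     {0,1,2,3,4,5,6,7,8,9,10,11,12,13,14,15}

Answer: 20 steps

d: 0,1,2,3,4,5,6,7,8,9,10,11,12,13,14,15
a: 8,8,8,8,8,8,8,8,8,8,8,8,8,8,8,8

steps = 20; useful = 320; efficiency = 320/320 = 1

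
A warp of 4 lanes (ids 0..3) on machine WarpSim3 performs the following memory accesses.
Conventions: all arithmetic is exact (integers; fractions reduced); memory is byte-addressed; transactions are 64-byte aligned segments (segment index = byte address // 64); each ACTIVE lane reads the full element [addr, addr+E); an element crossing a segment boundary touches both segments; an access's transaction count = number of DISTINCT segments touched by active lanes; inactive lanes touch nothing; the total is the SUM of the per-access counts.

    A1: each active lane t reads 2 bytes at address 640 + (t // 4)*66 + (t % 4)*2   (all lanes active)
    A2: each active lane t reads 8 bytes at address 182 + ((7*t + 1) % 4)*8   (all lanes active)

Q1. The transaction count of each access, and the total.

A1: 1 transaction
A2: 2 transactions

Answer: 1,2; total 3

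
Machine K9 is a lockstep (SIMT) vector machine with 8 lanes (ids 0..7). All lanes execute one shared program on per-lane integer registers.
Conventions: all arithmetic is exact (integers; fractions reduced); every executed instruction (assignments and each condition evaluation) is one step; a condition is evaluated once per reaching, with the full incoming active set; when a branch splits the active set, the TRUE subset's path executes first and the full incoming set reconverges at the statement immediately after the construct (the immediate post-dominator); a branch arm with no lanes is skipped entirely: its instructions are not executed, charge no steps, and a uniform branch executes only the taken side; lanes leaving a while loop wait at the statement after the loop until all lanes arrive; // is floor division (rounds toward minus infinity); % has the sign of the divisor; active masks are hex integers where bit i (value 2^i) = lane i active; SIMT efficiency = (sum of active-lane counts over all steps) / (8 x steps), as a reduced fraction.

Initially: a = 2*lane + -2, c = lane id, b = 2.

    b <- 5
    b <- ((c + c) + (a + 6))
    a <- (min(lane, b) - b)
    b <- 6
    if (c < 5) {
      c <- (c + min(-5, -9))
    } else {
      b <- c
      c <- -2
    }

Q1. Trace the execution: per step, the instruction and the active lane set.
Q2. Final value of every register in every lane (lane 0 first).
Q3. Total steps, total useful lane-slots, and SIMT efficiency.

step 0: b <- 5                       0xff
step 1: b <- ((c + c) + (a + 6))     0xff
step 2: a <- (min(lane, b) - b)      0xff
step 3: b <- 6                       0xff
step 4: eval (c < 5)                 0xff
step 5: c <- (c + min(-5, -9))       0x1f
step 6: b <- c                       0xe0
step 7: c <- -2                      0xe0

Answer: 8 steps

a: -4,-7,-10,-13,-16,-19,-22,-25
c: -9,-8,-7,-6,-5,-2,-2,-2
b: 6,6,6,6,6,5,6,7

steps = 8; useful = 51; efficiency = 51/64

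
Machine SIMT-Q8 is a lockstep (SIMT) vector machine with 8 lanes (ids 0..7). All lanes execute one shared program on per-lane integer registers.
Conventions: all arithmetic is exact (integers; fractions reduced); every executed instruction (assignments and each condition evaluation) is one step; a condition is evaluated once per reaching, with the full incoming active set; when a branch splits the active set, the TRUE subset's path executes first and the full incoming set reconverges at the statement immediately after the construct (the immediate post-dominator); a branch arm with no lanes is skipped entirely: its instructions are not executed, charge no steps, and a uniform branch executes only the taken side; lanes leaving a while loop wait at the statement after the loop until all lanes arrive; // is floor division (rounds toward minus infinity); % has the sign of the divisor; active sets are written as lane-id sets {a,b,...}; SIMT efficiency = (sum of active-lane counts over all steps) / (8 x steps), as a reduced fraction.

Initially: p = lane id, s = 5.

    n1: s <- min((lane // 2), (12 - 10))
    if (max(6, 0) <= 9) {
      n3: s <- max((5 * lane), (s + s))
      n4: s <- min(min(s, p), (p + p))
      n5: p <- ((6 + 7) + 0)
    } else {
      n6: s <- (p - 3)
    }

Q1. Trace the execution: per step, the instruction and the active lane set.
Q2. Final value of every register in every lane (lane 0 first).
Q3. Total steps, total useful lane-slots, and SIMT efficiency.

step 0: s <- min((lane // 2), (12 - 10)) {0,1,2,3,4,5,6,7}
step 1: eval (max(6, 0) <= 9)        {0,1,2,3,4,5,6,7}
step 2: s <- max((5 * lane), (s + s)) {0,1,2,3,4,5,6,7}
step 3: s <- min(min(s, p), (p + p)) {0,1,2,3,4,5,6,7}
step 4: p <- ((6 + 7) + 0)           {0,1,2,3,4,5,6,7}

Answer: 5 steps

p: 13,13,13,13,13,13,13,13
s: 0,1,2,3,4,5,6,7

steps = 5; useful = 40; efficiency = 40/40 = 1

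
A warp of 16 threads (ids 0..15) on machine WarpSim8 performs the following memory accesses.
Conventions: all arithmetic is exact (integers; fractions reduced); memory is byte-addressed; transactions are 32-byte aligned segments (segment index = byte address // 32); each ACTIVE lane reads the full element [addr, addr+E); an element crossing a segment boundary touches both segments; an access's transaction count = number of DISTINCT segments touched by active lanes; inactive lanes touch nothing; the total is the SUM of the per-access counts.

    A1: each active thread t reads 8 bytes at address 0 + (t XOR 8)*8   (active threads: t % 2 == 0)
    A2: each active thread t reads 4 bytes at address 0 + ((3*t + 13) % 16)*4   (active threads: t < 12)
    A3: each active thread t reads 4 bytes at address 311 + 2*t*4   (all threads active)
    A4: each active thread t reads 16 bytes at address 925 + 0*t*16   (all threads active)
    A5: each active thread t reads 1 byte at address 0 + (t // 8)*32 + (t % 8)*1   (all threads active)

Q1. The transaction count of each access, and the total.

A1: 4 transactions
A2: 2 transactions
A3: 5 transactions
A4: 2 transactions
A5: 2 transactions

Answer: 4,2,5,2,2; total 15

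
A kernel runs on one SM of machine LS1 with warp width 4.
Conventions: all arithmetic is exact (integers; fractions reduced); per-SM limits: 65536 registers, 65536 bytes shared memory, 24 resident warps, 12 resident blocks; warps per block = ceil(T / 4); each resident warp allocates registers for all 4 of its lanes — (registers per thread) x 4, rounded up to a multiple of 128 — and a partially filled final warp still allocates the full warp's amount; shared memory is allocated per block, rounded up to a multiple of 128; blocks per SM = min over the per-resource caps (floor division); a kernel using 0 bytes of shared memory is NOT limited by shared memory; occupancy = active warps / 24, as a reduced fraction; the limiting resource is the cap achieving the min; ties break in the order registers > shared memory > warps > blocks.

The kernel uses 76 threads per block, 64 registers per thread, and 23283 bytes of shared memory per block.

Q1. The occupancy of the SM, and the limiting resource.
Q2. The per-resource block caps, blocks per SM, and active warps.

Answer: occupancy 19/24, limited by warps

registers: 13 blocks
shared memory: 2 blocks
warps: 1 block
blocks: 12 blocks

Answer: 1 block, 19 active warps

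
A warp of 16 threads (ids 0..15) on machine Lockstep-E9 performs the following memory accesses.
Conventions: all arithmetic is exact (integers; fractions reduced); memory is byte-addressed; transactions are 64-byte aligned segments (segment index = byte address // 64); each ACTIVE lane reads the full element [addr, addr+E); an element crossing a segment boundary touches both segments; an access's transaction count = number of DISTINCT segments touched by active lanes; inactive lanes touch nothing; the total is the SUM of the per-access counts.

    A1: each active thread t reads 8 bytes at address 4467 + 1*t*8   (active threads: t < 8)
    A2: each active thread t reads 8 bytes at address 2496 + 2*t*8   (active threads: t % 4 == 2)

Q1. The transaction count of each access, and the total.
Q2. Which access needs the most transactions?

A1: 2 transactions
A2: 4 transactions

Answer: 2,4; total 6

Answer: A2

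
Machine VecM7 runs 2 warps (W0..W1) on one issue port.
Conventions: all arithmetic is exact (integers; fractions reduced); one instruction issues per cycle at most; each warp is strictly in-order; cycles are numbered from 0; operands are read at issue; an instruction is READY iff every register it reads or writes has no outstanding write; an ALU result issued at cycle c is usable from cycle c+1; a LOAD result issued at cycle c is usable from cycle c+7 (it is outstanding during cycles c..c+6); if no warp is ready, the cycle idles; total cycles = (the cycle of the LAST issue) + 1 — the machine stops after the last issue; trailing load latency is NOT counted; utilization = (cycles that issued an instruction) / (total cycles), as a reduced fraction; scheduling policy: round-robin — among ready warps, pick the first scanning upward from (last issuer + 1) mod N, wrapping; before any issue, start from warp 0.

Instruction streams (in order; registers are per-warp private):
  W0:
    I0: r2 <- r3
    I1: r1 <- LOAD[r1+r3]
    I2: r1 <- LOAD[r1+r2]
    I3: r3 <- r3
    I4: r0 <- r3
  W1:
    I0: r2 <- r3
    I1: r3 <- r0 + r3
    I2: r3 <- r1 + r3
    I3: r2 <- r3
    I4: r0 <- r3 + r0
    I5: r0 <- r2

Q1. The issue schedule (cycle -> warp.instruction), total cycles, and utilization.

cycle 0: W0.I0
cycle 1: W1.I0
cycle 2: W0.I1
cycle 3: W1.I1
cycle 4: W1.I2
cycle 5: W1.I3
cycle 6: W1.I4
cycle 7: W1.I5
cycle 8: idle
cycle 9: W0.I2
cycle 10: W0.I3
cycle 11: W0.I4

Answer: 12 cycles, utilization 11/12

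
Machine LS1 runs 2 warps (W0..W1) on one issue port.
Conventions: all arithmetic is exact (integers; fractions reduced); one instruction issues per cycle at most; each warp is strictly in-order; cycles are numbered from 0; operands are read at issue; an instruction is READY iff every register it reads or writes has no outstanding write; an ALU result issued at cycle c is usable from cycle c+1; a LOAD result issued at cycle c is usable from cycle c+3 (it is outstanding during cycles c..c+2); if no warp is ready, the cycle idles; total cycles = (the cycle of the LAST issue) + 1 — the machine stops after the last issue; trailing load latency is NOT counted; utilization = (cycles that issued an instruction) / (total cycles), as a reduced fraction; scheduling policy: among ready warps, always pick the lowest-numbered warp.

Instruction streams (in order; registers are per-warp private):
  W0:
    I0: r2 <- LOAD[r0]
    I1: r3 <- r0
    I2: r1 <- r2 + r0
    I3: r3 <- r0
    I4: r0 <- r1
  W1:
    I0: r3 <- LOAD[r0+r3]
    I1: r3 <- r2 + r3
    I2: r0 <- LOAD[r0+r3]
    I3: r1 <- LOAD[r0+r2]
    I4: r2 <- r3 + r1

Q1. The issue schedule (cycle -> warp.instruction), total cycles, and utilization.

cycle 0: W0.I0
cycle 1: W0.I1
cycle 2: W1.I0
cycle 3: W0.I2
cycle 4: W0.I3
cycle 5: W0.I4
cycle 6: W1.I1
cycle 7: W1.I2
cycle 8: idle
cycle 9: idle
cycle 10: W1.I3
cycle 11: idle
cycle 12: idle
cycle 13: W1.I4

Answer: 14 cycles, utilization 5/7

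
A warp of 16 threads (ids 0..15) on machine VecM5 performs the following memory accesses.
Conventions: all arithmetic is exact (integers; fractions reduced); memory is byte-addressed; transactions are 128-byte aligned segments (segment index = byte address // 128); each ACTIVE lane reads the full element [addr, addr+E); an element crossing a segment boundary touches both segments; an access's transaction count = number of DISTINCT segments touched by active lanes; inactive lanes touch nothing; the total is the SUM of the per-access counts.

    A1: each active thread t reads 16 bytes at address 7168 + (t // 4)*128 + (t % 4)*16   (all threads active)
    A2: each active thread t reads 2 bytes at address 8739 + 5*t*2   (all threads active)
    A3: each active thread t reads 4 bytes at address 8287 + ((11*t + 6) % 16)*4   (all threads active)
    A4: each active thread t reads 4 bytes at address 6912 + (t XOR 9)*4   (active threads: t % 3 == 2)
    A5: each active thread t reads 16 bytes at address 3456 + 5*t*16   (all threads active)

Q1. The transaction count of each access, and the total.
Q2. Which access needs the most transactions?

A1: 4 transactions
A2: 2 transactions
A3: 2 transactions
A4: 1 transaction
A5: 10 transactions

Answer: 4,2,2,1,10; total 19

Answer: A5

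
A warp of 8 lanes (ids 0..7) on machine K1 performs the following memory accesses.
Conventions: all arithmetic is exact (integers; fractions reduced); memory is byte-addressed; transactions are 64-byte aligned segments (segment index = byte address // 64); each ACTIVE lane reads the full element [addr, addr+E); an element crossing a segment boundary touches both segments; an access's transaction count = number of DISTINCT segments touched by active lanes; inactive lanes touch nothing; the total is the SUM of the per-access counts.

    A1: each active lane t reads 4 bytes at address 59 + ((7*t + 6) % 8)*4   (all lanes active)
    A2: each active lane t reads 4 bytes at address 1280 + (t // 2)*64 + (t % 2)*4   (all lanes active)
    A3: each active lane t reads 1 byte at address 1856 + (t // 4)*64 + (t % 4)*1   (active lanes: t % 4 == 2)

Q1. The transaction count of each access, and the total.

A1: 2 transactions
A2: 4 transactions
A3: 2 transactions

Answer: 2,4,2; total 8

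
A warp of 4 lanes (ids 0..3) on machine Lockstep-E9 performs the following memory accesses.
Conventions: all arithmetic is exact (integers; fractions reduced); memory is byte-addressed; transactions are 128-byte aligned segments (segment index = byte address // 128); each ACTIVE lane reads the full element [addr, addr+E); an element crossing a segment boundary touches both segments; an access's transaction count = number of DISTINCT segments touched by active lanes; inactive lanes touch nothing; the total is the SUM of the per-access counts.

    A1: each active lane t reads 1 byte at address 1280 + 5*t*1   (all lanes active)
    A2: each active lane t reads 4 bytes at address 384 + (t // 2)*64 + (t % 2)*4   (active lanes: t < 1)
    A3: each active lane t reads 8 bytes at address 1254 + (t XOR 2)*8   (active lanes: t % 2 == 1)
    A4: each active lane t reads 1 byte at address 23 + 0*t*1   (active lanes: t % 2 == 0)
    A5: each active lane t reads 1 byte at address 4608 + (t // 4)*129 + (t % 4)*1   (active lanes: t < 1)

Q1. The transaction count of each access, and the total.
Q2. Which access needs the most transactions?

A1: 1 transaction
A2: 1 transaction
A3: 2 transactions
A4: 1 transaction
A5: 1 transaction

Answer: 1,1,2,1,1; total 6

Answer: A3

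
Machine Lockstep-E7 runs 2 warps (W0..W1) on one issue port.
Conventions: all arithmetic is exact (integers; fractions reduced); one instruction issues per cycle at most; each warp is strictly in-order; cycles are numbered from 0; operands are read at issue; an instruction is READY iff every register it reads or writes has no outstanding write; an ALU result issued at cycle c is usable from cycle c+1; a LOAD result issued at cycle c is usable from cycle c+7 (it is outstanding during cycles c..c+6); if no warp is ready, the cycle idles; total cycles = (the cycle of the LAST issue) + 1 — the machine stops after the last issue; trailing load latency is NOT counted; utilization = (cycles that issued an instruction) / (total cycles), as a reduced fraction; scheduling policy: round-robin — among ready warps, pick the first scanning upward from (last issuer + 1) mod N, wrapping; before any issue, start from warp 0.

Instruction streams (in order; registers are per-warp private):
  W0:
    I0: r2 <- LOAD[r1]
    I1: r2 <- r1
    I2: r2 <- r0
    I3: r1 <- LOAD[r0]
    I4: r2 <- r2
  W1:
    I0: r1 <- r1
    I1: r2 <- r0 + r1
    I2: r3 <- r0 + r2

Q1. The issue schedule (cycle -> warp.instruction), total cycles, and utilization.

cycle 0: W0.I0
cycle 1: W1.I0
cycle 2: W1.I1
cycle 3: W1.I2
cycle 4: idle
cycle 5: idle
cycle 6: idle
cycle 7: W0.I1
cycle 8: W0.I2
cycle 9: W0.I3
cycle 10: W0.I4

Answer: 11 cycles, utilization 8/11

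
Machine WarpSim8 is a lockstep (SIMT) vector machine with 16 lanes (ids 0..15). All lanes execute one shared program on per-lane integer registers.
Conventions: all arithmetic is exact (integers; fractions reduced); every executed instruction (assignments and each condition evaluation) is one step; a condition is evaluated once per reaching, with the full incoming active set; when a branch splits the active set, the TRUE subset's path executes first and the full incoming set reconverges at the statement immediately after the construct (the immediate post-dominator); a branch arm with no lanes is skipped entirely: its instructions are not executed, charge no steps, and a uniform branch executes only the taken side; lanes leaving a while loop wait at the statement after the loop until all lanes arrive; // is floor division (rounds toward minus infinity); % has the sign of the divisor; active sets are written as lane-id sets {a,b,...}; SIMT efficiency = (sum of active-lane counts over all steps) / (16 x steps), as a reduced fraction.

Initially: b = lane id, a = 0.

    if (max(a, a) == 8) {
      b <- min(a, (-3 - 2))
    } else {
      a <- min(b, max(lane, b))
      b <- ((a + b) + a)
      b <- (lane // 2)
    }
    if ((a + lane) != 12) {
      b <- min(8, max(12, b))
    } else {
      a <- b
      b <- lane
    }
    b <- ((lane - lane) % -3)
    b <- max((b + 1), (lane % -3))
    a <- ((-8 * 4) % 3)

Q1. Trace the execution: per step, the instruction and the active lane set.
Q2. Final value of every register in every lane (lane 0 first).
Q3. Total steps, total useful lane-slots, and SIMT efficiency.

step 0: eval (max(a, a) == 8)        {0,1,2,3,4,5,6,7,8,9,10,11,12,13,14,15}
step 1: a <- min(b, max(lane, b))    {0,1,2,3,4,5,6,7,8,9,10,11,12,13,14,15}
step 2: b <- ((a + b) + a)           {0,1,2,3,4,5,6,7,8,9,10,11,12,13,14,15}
step 3: b <- (lane // 2)             {0,1,2,3,4,5,6,7,8,9,10,11,12,13,14,15}
step 4: eval ((a + lane) != 12)      {0,1,2,3,4,5,6,7,8,9,10,11,12,13,14,15}
step 5: b <- min(8, max(12, b))      {0,1,2,3,4,5,7,8,9,10,11,12,13,14,15}
step 6: a <- b                       {6}
step 7: b <- lane                    {6}
step 8: b <- ((lane - lane) % -3)    {0,1,2,3,4,5,6,7,8,9,10,11,12,13,14,15}
step 9: b <- max((b + 1), (lane % -3)) {0,1,2,3,4,5,6,7,8,9,10,11,12,13,14,15}
step 10: a <- ((-8 * 4) % 3)          {0,1,2,3,4,5,6,7,8,9,10,11,12,13,14,15}

Answer: 11 steps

b: 1,1,1,1,1,1,1,1,1,1,1,1,1,1,1,1
a: 1,1,1,1,1,1,1,1,1,1,1,1,1,1,1,1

steps = 11; useful = 145; efficiency = 145/176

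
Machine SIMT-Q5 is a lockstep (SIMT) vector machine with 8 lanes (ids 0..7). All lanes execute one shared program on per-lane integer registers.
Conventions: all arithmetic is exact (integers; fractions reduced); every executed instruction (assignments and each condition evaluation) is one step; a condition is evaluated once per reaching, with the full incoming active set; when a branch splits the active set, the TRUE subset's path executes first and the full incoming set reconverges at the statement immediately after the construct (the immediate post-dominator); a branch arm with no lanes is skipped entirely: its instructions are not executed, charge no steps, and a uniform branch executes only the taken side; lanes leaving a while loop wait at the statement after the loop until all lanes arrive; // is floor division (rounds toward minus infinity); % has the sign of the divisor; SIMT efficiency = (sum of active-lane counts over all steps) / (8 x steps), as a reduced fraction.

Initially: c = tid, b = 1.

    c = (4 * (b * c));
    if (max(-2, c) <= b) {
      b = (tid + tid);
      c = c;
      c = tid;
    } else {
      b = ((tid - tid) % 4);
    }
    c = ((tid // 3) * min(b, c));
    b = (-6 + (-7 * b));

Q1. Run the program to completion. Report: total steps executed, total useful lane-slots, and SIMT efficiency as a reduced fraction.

Answer: 8 steps, 42 useful, 21/32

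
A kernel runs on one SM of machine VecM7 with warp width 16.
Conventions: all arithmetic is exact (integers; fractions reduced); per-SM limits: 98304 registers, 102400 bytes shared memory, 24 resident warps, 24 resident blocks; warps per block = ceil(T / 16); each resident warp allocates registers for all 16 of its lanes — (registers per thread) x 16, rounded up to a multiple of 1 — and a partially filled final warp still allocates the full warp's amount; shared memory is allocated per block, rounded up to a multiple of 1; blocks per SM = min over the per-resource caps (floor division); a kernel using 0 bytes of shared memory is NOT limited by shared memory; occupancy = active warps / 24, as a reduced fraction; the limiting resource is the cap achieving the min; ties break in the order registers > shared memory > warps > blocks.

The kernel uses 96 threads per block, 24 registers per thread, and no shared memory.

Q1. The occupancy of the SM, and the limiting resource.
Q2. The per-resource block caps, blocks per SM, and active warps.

Answer: occupancy 1, limited by warps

registers: 42 blocks
shared memory: no limit (kernel uses none)
warps: 4 blocks
blocks: 24 blocks

Answer: 4 blocks, 24 active warps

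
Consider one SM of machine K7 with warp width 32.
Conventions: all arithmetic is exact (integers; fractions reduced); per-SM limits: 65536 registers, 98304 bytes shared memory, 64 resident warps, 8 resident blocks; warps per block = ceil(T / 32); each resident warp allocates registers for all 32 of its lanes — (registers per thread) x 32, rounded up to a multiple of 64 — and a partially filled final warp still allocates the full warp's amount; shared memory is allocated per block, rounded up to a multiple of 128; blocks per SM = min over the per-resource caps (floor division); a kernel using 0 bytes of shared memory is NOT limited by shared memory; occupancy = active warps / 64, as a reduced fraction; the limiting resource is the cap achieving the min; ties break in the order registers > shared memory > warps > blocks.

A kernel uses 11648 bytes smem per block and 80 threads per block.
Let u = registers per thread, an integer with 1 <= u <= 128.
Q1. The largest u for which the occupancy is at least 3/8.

Answer: u = 84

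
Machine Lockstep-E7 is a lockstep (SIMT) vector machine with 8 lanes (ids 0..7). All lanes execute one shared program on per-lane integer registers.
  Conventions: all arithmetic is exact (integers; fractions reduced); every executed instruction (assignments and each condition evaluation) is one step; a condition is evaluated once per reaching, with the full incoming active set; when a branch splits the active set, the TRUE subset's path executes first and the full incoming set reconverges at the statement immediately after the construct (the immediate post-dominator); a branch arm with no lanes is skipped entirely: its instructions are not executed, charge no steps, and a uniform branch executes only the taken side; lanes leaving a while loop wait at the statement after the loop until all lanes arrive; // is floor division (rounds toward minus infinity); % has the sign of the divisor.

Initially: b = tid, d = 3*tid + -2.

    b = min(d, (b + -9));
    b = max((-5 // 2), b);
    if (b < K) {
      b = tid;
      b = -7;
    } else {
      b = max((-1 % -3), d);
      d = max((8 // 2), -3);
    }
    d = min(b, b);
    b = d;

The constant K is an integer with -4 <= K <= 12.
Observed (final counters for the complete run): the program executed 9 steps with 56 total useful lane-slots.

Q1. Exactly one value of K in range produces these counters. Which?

Answer: K = -2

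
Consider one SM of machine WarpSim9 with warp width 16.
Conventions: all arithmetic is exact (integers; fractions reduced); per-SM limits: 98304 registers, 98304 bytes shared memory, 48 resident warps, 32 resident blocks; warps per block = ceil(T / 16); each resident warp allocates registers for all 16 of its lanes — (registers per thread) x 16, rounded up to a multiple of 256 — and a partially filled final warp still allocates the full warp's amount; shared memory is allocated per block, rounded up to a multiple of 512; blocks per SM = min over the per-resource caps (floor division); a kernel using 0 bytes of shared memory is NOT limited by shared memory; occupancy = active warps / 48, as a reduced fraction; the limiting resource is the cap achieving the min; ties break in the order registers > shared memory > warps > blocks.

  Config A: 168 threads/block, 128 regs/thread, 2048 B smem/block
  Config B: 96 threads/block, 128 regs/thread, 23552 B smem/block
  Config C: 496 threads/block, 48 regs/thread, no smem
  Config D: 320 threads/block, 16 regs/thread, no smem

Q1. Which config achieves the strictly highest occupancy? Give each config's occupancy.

occupancies: A 11/12, B 1/2, C 31/48, D 5/6

Answer: A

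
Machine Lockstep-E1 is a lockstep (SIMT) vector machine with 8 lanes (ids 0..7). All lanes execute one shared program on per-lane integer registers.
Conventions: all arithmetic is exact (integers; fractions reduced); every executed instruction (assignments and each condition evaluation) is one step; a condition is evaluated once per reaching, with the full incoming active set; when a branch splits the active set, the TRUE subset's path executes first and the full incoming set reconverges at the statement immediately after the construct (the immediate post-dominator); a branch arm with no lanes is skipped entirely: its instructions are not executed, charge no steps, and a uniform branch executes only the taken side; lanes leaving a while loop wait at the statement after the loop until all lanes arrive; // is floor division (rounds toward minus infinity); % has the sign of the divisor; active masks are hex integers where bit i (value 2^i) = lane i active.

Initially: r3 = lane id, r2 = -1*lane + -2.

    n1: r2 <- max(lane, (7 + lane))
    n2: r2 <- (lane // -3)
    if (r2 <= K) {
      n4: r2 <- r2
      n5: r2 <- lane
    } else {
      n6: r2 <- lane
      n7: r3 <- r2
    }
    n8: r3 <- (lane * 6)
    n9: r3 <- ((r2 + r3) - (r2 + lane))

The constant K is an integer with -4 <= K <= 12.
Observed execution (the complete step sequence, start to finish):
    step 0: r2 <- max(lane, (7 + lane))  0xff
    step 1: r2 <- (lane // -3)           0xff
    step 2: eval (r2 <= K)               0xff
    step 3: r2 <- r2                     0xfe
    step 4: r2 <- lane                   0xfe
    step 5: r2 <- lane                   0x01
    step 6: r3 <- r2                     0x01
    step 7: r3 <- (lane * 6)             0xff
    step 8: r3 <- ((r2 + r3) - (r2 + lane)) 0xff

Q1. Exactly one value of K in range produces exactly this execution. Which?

Answer: K = -1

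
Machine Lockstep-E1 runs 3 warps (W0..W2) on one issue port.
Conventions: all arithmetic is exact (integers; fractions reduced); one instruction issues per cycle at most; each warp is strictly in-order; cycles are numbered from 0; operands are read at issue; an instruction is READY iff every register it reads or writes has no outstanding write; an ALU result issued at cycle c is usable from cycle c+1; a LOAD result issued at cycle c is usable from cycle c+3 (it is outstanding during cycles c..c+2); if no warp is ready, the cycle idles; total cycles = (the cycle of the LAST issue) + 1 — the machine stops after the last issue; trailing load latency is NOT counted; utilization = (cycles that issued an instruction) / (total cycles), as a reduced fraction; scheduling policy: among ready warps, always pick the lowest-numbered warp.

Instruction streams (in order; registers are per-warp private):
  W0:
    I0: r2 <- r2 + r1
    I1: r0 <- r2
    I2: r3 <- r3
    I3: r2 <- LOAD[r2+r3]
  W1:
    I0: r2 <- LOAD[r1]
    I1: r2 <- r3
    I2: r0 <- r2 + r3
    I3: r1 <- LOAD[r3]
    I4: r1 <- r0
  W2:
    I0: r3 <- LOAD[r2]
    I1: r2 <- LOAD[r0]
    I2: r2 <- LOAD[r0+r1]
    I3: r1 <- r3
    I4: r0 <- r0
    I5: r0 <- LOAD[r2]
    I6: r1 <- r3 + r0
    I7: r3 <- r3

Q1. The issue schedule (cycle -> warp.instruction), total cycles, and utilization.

cycle 0: W0.I0
cycle 1: W0.I1
cycle 2: W0.I2
cycle 3: W0.I3
cycle 4: W1.I0
cycle 5: W2.I0
cycle 6: W2.I1
cycle 7: W1.I1
cycle 8: W1.I2
cycle 9: W1.I3
cycle 10: W2.I2
cycle 11: W2.I3
cycle 12: W1.I4
cycle 13: W2.I4
cycle 14: W2.I5
cycle 15: idle
cycle 16: idle
cycle 17: W2.I6
cycle 18: W2.I7

Answer: 19 cycles, utilization 17/19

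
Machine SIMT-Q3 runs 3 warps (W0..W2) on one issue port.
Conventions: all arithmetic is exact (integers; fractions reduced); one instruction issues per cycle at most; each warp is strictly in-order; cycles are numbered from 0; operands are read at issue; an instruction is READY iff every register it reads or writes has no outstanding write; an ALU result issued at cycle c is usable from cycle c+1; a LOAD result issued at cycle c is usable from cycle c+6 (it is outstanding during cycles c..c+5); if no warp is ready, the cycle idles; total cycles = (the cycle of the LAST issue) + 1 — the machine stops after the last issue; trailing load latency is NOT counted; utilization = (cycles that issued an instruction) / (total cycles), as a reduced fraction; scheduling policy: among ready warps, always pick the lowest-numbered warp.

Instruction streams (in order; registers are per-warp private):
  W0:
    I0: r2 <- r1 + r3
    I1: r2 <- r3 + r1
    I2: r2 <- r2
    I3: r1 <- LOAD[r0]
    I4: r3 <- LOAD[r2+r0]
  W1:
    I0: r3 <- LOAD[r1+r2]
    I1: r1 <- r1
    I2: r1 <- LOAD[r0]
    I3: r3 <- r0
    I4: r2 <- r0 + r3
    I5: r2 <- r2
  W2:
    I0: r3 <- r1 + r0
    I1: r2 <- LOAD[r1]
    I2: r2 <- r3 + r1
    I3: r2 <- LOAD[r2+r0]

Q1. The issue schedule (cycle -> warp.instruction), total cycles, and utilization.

cycle 0: W0.I0
cycle 1: W0.I1
cycle 2: W0.I2
cycle 3: W0.I3
cycle 4: W0.I4
cycle 5: W1.I0
cycle 6: W1.I1
cycle 7: W1.I2
cycle 8: W2.I0
cycle 9: W2.I1
cycle 10: idle
cycle 11: W1.I3
cycle 12: W1.I4
cycle 13: W1.I5
cycle 14: idle
cycle 15: W2.I2
cycle 16: W2.I3

Answer: 17 cycles, utilization 15/17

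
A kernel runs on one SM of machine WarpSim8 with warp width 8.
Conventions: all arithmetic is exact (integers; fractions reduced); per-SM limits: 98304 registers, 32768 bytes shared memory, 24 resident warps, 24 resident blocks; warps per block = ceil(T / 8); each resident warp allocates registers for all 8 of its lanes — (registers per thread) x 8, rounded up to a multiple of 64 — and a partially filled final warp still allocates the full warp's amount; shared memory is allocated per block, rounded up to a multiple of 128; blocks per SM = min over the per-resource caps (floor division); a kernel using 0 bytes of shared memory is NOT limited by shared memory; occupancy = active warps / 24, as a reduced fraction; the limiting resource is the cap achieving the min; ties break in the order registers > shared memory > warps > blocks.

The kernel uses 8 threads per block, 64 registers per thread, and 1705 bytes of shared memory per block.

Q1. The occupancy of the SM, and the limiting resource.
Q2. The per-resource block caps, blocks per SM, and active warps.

Answer: occupancy 3/4, limited by shared memory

registers: 192 blocks
shared memory: 18 blocks
warps: 24 blocks
blocks: 24 blocks

Answer: 18 blocks, 18 active warps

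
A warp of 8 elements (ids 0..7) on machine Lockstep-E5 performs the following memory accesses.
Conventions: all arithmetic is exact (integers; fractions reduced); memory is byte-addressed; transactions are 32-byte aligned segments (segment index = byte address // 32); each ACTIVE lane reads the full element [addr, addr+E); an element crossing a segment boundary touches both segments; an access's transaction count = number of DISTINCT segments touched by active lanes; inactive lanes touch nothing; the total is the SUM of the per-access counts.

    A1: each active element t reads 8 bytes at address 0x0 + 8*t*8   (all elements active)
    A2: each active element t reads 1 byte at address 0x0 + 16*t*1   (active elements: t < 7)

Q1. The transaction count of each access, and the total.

A1: 8 transactions
A2: 4 transactions

Answer: 8,4; total 12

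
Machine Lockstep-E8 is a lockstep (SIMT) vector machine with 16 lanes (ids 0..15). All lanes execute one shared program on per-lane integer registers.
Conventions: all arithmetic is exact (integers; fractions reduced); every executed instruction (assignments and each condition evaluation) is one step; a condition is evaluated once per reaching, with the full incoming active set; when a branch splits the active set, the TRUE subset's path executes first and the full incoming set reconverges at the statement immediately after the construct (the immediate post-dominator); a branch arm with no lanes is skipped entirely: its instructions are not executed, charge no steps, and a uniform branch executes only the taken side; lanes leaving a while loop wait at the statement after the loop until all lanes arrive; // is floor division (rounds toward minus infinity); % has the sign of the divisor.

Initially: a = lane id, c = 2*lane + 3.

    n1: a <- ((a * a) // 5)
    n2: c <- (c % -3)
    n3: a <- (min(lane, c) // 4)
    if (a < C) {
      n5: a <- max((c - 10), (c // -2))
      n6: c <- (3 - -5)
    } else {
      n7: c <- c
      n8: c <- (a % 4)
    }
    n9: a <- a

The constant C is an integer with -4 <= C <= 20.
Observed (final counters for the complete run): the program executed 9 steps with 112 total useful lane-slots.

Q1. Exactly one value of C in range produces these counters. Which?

Answer: C = 0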